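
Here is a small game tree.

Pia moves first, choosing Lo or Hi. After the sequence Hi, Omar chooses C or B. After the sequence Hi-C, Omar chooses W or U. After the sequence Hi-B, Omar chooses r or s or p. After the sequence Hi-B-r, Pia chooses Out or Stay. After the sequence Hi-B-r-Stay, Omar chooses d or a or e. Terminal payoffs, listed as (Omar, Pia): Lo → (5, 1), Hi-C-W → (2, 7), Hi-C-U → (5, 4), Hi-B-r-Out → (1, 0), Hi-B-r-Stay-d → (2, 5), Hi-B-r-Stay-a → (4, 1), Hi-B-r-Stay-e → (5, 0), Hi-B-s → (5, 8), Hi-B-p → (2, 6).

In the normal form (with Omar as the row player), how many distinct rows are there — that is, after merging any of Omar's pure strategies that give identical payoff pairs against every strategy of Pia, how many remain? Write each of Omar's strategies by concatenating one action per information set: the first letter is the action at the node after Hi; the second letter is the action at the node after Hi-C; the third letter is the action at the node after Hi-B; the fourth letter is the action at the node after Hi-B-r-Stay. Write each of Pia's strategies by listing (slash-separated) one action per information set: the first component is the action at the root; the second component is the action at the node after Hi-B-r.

7

Omar has 36 pure strategies: CWrd, CWra, CWre, CWsd, CWsa, CWse, CWpd, CWpa, CWpe, CUrd, CUra, CUre, CUsd, CUsa, CUse, CUpd, CUpa, CUpe, BWrd, BWra, BWre, BWsd, BWsa, BWse, BWpd, BWpa, BWpe, BUrd, BUra, BUre, BUsd, BUsa, BUse, BUpd, BUpa, BUpe. Columns: Lo/Out, Lo/Stay, Hi/Out, Hi/Stay.
{CWrd, CWra, CWre, CWsd, CWsa, CWse, CWpd, CWpa, CWpe} → row (5,1) (5,1) (2,7) (2,7)
{CUrd, CUra, CUre, CUsd, CUsa, CUse, CUpd, CUpa, CUpe} → row (5,1) (5,1) (5,4) (5,4)
{BWrd, BUrd} → row (5,1) (5,1) (1,0) (2,5)
{BWra, BUra} → row (5,1) (5,1) (1,0) (4,1)
{BWre, BUre} → row (5,1) (5,1) (1,0) (5,0)
{BWsd, BWsa, BWse, BUsd, BUsa, BUse} → row (5,1) (5,1) (5,8) (5,8)
{BWpd, BWpa, BWpe, BUpd, BUpa, BUpe} → row (5,1) (5,1) (2,6) (2,6)
That's 7 distinct rows out of 36 strategies.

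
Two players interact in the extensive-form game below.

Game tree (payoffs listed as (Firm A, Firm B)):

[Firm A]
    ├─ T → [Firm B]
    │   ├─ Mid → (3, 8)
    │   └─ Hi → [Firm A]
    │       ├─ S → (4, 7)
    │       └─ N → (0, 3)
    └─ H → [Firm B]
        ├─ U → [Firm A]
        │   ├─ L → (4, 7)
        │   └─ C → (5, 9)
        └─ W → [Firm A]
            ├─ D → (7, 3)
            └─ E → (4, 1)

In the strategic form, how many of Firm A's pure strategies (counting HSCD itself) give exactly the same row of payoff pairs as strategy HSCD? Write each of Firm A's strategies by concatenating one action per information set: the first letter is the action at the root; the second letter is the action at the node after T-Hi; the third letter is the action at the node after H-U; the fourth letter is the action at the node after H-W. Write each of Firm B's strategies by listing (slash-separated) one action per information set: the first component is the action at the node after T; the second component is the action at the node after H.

2

Row for HSCD (columns Mid/U, Mid/W, Hi/U, Hi/W): (5,9) (7,3) (5,9) (7,3).
Under HSCD, Firm A's choice at the node after T-Hi can never be reached regardless of what Firm B does, so varying those choices leaves every outcome unchanged.
Holding the reachable choices fixed and varying the unreachable one freely already gives 2 equivalent strategies.
No other strategy reproduces this row, so those 2 are the full class: HSCD, HNCD.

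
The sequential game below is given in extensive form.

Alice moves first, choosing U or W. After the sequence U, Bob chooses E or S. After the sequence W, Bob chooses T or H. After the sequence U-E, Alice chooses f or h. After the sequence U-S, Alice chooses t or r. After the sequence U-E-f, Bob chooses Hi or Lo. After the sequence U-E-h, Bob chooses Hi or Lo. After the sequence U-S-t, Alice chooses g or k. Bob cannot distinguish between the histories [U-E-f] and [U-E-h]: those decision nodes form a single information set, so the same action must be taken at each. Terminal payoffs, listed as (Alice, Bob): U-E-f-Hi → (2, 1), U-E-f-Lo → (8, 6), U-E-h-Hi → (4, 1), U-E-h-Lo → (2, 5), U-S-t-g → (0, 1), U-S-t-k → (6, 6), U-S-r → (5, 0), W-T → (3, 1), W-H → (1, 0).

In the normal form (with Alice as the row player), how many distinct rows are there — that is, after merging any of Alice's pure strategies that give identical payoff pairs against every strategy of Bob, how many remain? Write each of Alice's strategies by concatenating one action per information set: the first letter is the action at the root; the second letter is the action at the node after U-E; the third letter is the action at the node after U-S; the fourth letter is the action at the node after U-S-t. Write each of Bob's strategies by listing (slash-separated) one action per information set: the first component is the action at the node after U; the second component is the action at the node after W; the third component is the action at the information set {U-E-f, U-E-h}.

Alice has 16 pure strategies: Uftg, Uftk, Ufrg, Ufrk, Uhtg, Uhtk, Uhrg, Uhrk, Wftg, Wftk, Wfrg, Wfrk, Whtg, Whtk, Whrg, Whrk. Columns: E/T/Hi, E/T/Lo, E/H/Hi, E/H/Lo, S/T/Hi, S/T/Lo, S/H/Hi, S/H/Lo.
{Uftg} → row (2,1) (8,6) (2,1) (8,6) (0,1) (0,1) (0,1) (0,1)
{Uftk} → row (2,1) (8,6) (2,1) (8,6) (6,6) (6,6) (6,6) (6,6)
{Ufrg, Ufrk} → row (2,1) (8,6) (2,1) (8,6) (5,0) (5,0) (5,0) (5,0)
{Uhtg} → row (4,1) (2,5) (4,1) (2,5) (0,1) (0,1) (0,1) (0,1)
{Uhtk} → row (4,1) (2,5) (4,1) (2,5) (6,6) (6,6) (6,6) (6,6)
{Uhrg, Uhrk} → row (4,1) (2,5) (4,1) (2,5) (5,0) (5,0) (5,0) (5,0)
{Wftg, Wftk, Wfrg, Wfrk, Whtg, Whtk, Whrg, Whrk} → row (3,1) (3,1) (1,0) (1,0) (3,1) (3,1) (1,0) (1,0)
That's 7 distinct rows out of 16 strategies.

7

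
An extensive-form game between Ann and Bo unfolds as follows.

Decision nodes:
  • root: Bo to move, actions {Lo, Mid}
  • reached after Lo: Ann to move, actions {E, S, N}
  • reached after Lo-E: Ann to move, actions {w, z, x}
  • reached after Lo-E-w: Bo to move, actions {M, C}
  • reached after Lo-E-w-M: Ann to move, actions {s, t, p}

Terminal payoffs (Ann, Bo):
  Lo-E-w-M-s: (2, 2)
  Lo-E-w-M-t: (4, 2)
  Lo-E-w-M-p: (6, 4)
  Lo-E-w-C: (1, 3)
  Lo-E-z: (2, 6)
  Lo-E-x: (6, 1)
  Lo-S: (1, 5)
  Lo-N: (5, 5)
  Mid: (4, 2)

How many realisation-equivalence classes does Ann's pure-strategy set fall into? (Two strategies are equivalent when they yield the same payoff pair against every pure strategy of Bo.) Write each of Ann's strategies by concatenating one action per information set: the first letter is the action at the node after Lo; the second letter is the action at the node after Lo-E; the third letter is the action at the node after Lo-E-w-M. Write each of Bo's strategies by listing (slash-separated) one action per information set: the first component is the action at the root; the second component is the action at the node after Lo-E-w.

Ann has 27 pure strategies: Ews, Ewt, Ewp, Ezs, Ezt, Ezp, Exs, Ext, Exp, Sws, Swt, Swp, Szs, Szt, Szp, Sxs, Sxt, Sxp, Nws, Nwt, Nwp, Nzs, Nzt, Nzp, Nxs, Nxt, Nxp. Columns: Lo/M, Lo/C, Mid/M, Mid/C.
{Ews} → row (2,2) (1,3) (4,2) (4,2)
{Ewt} → row (4,2) (1,3) (4,2) (4,2)
{Ewp} → row (6,4) (1,3) (4,2) (4,2)
{Ezs, Ezt, Ezp} → row (2,6) (2,6) (4,2) (4,2)
{Exs, Ext, Exp} → row (6,1) (6,1) (4,2) (4,2)
{Sws, Swt, Swp, Szs, Szt, Szp, Sxs, Sxt, Sxp} → row (1,5) (1,5) (4,2) (4,2)
{Nws, Nwt, Nwp, Nzs, Nzt, Nzp, Nxs, Nxt, Nxp} → row (5,5) (5,5) (4,2) (4,2)
That's 7 distinct rows out of 27 strategies.

7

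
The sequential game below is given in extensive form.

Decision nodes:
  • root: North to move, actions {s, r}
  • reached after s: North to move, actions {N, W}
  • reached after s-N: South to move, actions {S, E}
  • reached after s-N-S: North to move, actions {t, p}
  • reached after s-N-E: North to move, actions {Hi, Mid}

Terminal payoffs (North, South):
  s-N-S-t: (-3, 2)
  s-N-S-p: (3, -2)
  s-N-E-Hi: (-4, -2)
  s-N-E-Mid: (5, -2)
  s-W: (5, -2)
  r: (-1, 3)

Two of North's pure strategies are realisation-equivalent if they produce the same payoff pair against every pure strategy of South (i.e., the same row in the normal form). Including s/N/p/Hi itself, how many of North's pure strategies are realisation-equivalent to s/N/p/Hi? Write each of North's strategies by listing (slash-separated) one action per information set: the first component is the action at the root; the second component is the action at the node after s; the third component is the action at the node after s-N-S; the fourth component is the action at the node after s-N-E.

1

Row for s/N/p/Hi (columns S, E): (3,-2) (-4,-2).
Every one of North's information sets is on the play path for some reply by South when North follows s/N/p/Hi.
Changing the action at any of them therefore changes at least one column, so only s/N/p/Hi itself gives this row.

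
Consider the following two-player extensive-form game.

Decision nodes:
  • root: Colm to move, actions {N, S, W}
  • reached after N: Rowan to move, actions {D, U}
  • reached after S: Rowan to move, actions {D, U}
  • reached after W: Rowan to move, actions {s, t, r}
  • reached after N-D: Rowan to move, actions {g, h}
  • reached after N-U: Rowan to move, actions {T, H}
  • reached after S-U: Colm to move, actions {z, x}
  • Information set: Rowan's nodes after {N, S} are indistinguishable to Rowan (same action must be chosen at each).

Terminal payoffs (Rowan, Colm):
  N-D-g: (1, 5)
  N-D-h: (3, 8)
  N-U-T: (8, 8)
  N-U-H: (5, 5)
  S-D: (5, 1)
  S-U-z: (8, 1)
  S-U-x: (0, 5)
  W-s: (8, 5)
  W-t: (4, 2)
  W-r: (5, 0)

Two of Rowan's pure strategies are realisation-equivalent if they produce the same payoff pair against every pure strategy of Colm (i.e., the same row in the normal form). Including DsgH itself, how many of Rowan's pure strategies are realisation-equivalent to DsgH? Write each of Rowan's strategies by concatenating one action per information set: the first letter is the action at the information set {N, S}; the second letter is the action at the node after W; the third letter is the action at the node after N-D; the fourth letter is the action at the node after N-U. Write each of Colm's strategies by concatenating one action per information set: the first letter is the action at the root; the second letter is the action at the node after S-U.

Row for DsgH (columns Nz, Nx, Sz, Sx, Wz, Wx): (1,5) (1,5) (5,1) (5,1) (8,5) (8,5).
Under DsgH, Rowan's choice at the node after N-U can never be reached regardless of what Colm does, so varying those choices leaves every outcome unchanged.
Holding the reachable choices fixed and varying the unreachable one freely already gives 2 equivalent strategies.
No other strategy reproduces this row, so those 2 are the full class: DsgT, DsgH.

2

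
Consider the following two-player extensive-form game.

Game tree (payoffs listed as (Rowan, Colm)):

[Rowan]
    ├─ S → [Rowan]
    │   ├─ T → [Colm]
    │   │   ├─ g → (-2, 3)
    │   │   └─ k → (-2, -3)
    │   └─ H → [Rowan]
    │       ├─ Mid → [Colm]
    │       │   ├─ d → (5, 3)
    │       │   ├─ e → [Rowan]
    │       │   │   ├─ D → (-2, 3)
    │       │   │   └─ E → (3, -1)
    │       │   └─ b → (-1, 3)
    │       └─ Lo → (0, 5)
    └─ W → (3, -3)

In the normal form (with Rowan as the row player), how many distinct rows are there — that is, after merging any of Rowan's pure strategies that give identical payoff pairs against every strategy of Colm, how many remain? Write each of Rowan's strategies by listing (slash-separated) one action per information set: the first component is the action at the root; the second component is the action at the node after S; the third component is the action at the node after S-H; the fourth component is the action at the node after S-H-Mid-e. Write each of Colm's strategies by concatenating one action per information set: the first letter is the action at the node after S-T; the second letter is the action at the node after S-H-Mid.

Rowan has 16 pure strategies: S/T/Mid/D, S/T/Mid/E, S/T/Lo/D, S/T/Lo/E, S/H/Mid/D, S/H/Mid/E, S/H/Lo/D, S/H/Lo/E, W/T/Mid/D, W/T/Mid/E, W/T/Lo/D, W/T/Lo/E, W/H/Mid/D, W/H/Mid/E, W/H/Lo/D, W/H/Lo/E. Columns: gd, ge, gb, kd, ke, kb.
{S/T/Mid/D, S/T/Mid/E, S/T/Lo/D, S/T/Lo/E} → row (-2,3) (-2,3) (-2,3) (-2,-3) (-2,-3) (-2,-3)
{S/H/Mid/D} → row (5,3) (-2,3) (-1,3) (5,3) (-2,3) (-1,3)
{S/H/Mid/E} → row (5,3) (3,-1) (-1,3) (5,3) (3,-1) (-1,3)
{S/H/Lo/D, S/H/Lo/E} → row (0,5) (0,5) (0,5) (0,5) (0,5) (0,5)
{W/T/Mid/D, W/T/Mid/E, W/T/Lo/D, W/T/Lo/E, W/H/Mid/D, W/H/Mid/E, W/H/Lo/D, W/H/Lo/E} → row (3,-3) (3,-3) (3,-3) (3,-3) (3,-3) (3,-3)
That's 5 distinct rows out of 16 strategies.

5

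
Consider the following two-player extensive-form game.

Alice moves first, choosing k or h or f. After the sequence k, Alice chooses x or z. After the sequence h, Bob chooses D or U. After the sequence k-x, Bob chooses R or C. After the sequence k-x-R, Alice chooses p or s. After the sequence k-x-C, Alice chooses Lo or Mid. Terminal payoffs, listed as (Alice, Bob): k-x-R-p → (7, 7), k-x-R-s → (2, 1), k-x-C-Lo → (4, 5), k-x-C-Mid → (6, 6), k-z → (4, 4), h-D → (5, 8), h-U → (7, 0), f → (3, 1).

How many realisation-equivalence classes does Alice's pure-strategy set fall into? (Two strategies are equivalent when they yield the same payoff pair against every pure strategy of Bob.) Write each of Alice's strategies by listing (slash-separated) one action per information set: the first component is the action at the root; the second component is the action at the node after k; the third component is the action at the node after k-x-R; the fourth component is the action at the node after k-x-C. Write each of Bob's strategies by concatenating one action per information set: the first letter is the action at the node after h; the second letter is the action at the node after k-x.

7

Alice has 24 pure strategies: k/x/p/Lo, k/x/p/Mid, k/x/s/Lo, k/x/s/Mid, k/z/p/Lo, k/z/p/Mid, k/z/s/Lo, k/z/s/Mid, h/x/p/Lo, h/x/p/Mid, h/x/s/Lo, h/x/s/Mid, h/z/p/Lo, h/z/p/Mid, h/z/s/Lo, h/z/s/Mid, f/x/p/Lo, f/x/p/Mid, f/x/s/Lo, f/x/s/Mid, f/z/p/Lo, f/z/p/Mid, f/z/s/Lo, f/z/s/Mid. Columns: DR, DC, UR, UC.
{k/x/p/Lo} → row (7,7) (4,5) (7,7) (4,5)
{k/x/p/Mid} → row (7,7) (6,6) (7,7) (6,6)
{k/x/s/Lo} → row (2,1) (4,5) (2,1) (4,5)
{k/x/s/Mid} → row (2,1) (6,6) (2,1) (6,6)
{k/z/p/Lo, k/z/p/Mid, k/z/s/Lo, k/z/s/Mid} → row (4,4) (4,4) (4,4) (4,4)
{h/x/p/Lo, h/x/p/Mid, h/x/s/Lo, h/x/s/Mid, h/z/p/Lo, h/z/p/Mid, h/z/s/Lo, h/z/s/Mid} → row (5,8) (5,8) (7,0) (7,0)
{f/x/p/Lo, f/x/p/Mid, f/x/s/Lo, f/x/s/Mid, f/z/p/Lo, f/z/p/Mid, f/z/s/Lo, f/z/s/Mid} → row (3,1) (3,1) (3,1) (3,1)
That's 7 distinct rows out of 24 strategies.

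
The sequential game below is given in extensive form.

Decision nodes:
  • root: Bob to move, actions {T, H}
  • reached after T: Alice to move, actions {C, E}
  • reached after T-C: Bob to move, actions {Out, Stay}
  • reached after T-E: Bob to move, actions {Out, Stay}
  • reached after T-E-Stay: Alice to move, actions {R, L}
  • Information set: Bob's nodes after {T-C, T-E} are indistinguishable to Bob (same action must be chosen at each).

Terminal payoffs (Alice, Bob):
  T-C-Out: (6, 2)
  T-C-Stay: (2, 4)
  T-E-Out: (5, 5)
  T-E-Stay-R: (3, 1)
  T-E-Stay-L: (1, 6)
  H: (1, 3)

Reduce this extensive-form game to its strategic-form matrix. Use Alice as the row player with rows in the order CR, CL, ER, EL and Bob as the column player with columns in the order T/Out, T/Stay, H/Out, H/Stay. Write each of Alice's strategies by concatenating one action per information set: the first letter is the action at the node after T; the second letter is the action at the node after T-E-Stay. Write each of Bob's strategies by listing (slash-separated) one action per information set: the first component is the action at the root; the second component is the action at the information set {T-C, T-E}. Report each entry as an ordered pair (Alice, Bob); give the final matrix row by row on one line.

CR: (6,2) (2,4) (1,3) (1,3) | CL: (6,2) (2,4) (1,3) (1,3) | ER: (5,5) (3,1) (1,3) (1,3) | EL: (5,5) (1,6) (1,3) (1,3)

        T/Out   T/Stay    H/Out   H/Stay
  CR    (6,2)    (2,4)    (1,3)    (1,3)
  CL    (6,2)    (2,4)    (1,3)    (1,3)
  ER    (5,5)    (3,1)    (1,3)    (1,3)
  EL    (5,5)    (1,6)    (1,3)    (1,3)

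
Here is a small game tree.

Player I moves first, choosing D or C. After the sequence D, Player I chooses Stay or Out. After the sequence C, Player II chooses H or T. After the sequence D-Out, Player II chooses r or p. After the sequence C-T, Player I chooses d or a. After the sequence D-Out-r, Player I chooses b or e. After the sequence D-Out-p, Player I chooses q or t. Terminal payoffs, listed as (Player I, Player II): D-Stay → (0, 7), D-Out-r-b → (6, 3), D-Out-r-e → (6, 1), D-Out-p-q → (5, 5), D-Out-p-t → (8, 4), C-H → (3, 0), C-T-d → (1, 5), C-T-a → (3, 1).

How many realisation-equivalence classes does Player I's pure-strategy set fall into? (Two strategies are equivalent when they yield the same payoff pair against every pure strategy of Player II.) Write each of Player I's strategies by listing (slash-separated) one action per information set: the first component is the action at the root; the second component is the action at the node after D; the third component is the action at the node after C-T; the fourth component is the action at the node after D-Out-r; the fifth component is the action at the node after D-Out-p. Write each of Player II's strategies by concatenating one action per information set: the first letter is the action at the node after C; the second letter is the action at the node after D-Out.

7

Player I has 32 pure strategies: D/Stay/d/b/q, D/Stay/d/b/t, D/Stay/d/e/q, D/Stay/d/e/t, D/Stay/a/b/q, D/Stay/a/b/t, D/Stay/a/e/q, D/Stay/a/e/t, D/Out/d/b/q, D/Out/d/b/t, D/Out/d/e/q, D/Out/d/e/t, D/Out/a/b/q, D/Out/a/b/t, D/Out/a/e/q, D/Out/a/e/t, C/Stay/d/b/q, C/Stay/d/b/t, C/Stay/d/e/q, C/Stay/d/e/t, C/Stay/a/b/q, C/Stay/a/b/t, C/Stay/a/e/q, C/Stay/a/e/t, C/Out/d/b/q, C/Out/d/b/t, C/Out/d/e/q, C/Out/d/e/t, C/Out/a/b/q, C/Out/a/b/t, C/Out/a/e/q, C/Out/a/e/t. Columns: Hr, Hp, Tr, Tp.
{D/Stay/d/b/q, D/Stay/d/b/t, D/Stay/d/e/q, D/Stay/d/e/t, D/Stay/a/b/q, D/Stay/a/b/t, D/Stay/a/e/q, D/Stay/a/e/t} → row (0,7) (0,7) (0,7) (0,7)
{D/Out/d/b/q, D/Out/a/b/q} → row (6,3) (5,5) (6,3) (5,5)
{D/Out/d/b/t, D/Out/a/b/t} → row (6,3) (8,4) (6,3) (8,4)
{D/Out/d/e/q, D/Out/a/e/q} → row (6,1) (5,5) (6,1) (5,5)
{D/Out/d/e/t, D/Out/a/e/t} → row (6,1) (8,4) (6,1) (8,4)
{C/Stay/d/b/q, C/Stay/d/b/t, C/Stay/d/e/q, C/Stay/d/e/t, C/Out/d/b/q, C/Out/d/b/t, C/Out/d/e/q, C/Out/d/e/t} → row (3,0) (3,0) (1,5) (1,5)
{C/Stay/a/b/q, C/Stay/a/b/t, C/Stay/a/e/q, C/Stay/a/e/t, C/Out/a/b/q, C/Out/a/b/t, C/Out/a/e/q, C/Out/a/e/t} → row (3,0) (3,0) (3,1) (3,1)
That's 7 distinct rows out of 32 strategies.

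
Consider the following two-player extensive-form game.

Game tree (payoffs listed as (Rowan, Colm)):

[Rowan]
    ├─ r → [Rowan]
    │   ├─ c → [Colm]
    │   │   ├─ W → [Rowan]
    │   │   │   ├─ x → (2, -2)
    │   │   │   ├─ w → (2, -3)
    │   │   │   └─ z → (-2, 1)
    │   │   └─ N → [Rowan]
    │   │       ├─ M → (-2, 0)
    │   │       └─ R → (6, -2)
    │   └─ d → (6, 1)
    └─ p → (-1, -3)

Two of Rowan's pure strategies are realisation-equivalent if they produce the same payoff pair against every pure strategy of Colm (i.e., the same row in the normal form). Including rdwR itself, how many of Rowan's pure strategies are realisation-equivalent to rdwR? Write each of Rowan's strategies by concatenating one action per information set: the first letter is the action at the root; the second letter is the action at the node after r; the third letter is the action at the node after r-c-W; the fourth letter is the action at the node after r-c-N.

Row for rdwR (columns W, N): (6,1) (6,1).
Under rdwR, Rowan's choice at the node after r-c-W and at the node after r-c-N can never be reached regardless of what Colm does, so varying those choices leaves every outcome unchanged.
Holding the reachable choices fixed and varying the unreachable ones freely already gives 3 × 2 = 6 equivalent strategies.
No other strategy reproduces this row, so those 6 are the full class: rdxM, rdxR, rdwM, rdwR, rdzM, rdzR.

6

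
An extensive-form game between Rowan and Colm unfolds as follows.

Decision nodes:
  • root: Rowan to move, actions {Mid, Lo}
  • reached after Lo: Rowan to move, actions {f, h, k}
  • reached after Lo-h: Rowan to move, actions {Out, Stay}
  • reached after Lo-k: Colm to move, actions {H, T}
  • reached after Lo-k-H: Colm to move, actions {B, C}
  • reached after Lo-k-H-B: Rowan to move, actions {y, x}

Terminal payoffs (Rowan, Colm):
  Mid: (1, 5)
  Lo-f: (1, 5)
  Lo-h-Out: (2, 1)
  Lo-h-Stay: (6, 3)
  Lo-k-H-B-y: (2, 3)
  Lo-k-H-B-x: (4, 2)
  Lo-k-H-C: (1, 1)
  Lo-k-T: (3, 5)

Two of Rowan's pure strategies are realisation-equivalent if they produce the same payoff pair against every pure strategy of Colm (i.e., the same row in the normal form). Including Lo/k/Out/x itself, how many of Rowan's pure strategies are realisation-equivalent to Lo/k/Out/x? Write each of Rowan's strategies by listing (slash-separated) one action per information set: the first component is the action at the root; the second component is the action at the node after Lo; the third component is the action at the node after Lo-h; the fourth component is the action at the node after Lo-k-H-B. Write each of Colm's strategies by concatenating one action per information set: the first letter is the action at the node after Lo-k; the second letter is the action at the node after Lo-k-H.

2

Row for Lo/k/Out/x (columns HB, HC, TB, TC): (4,2) (1,1) (3,5) (3,5).
Under Lo/k/Out/x, Rowan's choice at the node after Lo-h can never be reached regardless of what Colm does, so varying those choices leaves every outcome unchanged.
Holding the reachable choices fixed and varying the unreachable one freely already gives 2 equivalent strategies.
No other strategy reproduces this row, so those 2 are the full class: Lo/k/Out/x, Lo/k/Stay/x.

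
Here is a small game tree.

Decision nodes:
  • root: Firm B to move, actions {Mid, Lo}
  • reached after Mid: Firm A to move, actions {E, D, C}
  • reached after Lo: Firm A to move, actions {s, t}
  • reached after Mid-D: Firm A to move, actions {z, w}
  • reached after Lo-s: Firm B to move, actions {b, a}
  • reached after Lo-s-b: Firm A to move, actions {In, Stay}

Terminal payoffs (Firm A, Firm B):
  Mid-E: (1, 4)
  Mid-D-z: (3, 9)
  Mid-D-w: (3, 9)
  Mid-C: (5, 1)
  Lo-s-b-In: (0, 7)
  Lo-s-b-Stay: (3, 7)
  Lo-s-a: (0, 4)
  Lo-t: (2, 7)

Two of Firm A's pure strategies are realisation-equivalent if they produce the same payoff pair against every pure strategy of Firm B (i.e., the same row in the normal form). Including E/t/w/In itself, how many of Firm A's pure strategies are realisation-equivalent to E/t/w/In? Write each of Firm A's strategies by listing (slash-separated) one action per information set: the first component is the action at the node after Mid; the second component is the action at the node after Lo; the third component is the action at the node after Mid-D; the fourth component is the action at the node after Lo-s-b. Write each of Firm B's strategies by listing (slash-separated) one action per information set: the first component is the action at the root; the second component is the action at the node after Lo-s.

Row for E/t/w/In (columns Mid/b, Mid/a, Lo/b, Lo/a): (1,4) (1,4) (2,7) (2,7).
Under E/t/w/In, Firm A's choice at the node after Mid-D and at the node after Lo-s-b can never be reached regardless of what Firm B does, so varying those choices leaves every outcome unchanged.
Holding the reachable choices fixed and varying the unreachable ones freely already gives 2 × 2 = 4 equivalent strategies.
No other strategy reproduces this row, so those 4 are the full class: E/t/z/In, E/t/z/Stay, E/t/w/In, E/t/w/Stay.

4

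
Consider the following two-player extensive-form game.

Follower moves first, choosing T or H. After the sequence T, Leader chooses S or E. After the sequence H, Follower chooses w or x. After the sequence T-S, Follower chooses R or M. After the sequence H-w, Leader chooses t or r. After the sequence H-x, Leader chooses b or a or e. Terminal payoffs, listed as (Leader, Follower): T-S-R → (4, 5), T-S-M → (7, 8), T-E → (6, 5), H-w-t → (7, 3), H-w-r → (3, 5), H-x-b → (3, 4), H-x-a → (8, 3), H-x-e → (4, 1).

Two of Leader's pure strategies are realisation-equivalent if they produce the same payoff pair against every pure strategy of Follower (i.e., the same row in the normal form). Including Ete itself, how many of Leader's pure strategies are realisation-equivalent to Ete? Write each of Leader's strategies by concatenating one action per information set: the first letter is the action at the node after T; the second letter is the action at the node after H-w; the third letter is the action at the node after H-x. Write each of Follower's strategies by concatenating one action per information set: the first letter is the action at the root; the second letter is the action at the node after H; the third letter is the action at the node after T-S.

Row for Ete (columns TwR, TwM, TxR, TxM, HwR, HwM, HxR, HxM): (6,5) (6,5) (6,5) (6,5) (7,3) (7,3) (4,1) (4,1).
Every one of Leader's information sets is on the play path for some reply by Follower when Leader follows Ete.
Changing the action at any of them therefore changes at least one column, so only Ete itself gives this row.

1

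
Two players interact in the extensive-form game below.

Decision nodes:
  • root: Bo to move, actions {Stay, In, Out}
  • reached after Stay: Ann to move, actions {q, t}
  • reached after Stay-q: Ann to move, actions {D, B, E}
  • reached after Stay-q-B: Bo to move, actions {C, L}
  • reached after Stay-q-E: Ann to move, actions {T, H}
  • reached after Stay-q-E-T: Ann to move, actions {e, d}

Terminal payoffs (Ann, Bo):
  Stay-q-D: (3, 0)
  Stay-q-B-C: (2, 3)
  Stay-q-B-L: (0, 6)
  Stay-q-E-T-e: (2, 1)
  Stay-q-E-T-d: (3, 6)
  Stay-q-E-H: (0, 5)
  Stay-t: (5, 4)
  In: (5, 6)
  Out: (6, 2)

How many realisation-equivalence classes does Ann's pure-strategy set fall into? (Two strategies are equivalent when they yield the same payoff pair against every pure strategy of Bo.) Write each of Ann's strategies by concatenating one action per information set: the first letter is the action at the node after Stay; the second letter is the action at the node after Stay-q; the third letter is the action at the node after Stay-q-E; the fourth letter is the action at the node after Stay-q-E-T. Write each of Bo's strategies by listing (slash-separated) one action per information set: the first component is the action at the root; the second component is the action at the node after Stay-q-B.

6

Ann has 24 pure strategies: qDTe, qDTd, qDHe, qDHd, qBTe, qBTd, qBHe, qBHd, qETe, qETd, qEHe, qEHd, tDTe, tDTd, tDHe, tDHd, tBTe, tBTd, tBHe, tBHd, tETe, tETd, tEHe, tEHd. Columns: Stay/C, Stay/L, In/C, In/L, Out/C, Out/L.
{qDTe, qDTd, qDHe, qDHd} → row (3,0) (3,0) (5,6) (5,6) (6,2) (6,2)
{qBTe, qBTd, qBHe, qBHd} → row (2,3) (0,6) (5,6) (5,6) (6,2) (6,2)
{qETe} → row (2,1) (2,1) (5,6) (5,6) (6,2) (6,2)
{qETd} → row (3,6) (3,6) (5,6) (5,6) (6,2) (6,2)
{qEHe, qEHd} → row (0,5) (0,5) (5,6) (5,6) (6,2) (6,2)
{tDTe, tDTd, tDHe, tDHd, tBTe, tBTd, tBHe, tBHd, tETe, tETd, tEHe, tEHd} → row (5,4) (5,4) (5,6) (5,6) (6,2) (6,2)
That's 6 distinct rows out of 24 strategies.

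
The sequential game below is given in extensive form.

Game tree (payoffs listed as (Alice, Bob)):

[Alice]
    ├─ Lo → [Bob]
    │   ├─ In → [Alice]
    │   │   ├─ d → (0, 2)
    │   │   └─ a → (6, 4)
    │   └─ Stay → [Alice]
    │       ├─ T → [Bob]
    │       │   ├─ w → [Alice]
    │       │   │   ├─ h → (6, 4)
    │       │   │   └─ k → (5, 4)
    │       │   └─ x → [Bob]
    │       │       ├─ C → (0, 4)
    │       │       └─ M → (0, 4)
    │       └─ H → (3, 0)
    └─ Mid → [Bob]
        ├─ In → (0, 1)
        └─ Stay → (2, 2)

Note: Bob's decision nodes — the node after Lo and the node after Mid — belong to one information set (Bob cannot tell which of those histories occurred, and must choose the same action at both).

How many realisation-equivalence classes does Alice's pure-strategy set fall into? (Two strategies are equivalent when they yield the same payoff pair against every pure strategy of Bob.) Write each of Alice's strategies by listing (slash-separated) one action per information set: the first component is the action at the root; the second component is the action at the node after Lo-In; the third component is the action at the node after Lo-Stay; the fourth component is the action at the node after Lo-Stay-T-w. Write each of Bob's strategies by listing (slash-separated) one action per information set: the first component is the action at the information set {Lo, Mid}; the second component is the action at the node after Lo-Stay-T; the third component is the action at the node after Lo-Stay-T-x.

7

Alice has 16 pure strategies: Lo/d/T/h, Lo/d/T/k, Lo/d/H/h, Lo/d/H/k, Lo/a/T/h, Lo/a/T/k, Lo/a/H/h, Lo/a/H/k, Mid/d/T/h, Mid/d/T/k, Mid/d/H/h, Mid/d/H/k, Mid/a/T/h, Mid/a/T/k, Mid/a/H/h, Mid/a/H/k. Columns: In/w/C, In/w/M, In/x/C, In/x/M, Stay/w/C, Stay/w/M, Stay/x/C, Stay/x/M.
{Lo/d/T/h} → row (0,2) (0,2) (0,2) (0,2) (6,4) (6,4) (0,4) (0,4)
{Lo/d/T/k} → row (0,2) (0,2) (0,2) (0,2) (5,4) (5,4) (0,4) (0,4)
{Lo/d/H/h, Lo/d/H/k} → row (0,2) (0,2) (0,2) (0,2) (3,0) (3,0) (3,0) (3,0)
{Lo/a/T/h} → row (6,4) (6,4) (6,4) (6,4) (6,4) (6,4) (0,4) (0,4)
{Lo/a/T/k} → row (6,4) (6,4) (6,4) (6,4) (5,4) (5,4) (0,4) (0,4)
{Lo/a/H/h, Lo/a/H/k} → row (6,4) (6,4) (6,4) (6,4) (3,0) (3,0) (3,0) (3,0)
{Mid/d/T/h, Mid/d/T/k, Mid/d/H/h, Mid/d/H/k, Mid/a/T/h, Mid/a/T/k, Mid/a/H/h, Mid/a/H/k} → row (0,1) (0,1) (0,1) (0,1) (2,2) (2,2) (2,2) (2,2)
That's 7 distinct rows out of 16 strategies.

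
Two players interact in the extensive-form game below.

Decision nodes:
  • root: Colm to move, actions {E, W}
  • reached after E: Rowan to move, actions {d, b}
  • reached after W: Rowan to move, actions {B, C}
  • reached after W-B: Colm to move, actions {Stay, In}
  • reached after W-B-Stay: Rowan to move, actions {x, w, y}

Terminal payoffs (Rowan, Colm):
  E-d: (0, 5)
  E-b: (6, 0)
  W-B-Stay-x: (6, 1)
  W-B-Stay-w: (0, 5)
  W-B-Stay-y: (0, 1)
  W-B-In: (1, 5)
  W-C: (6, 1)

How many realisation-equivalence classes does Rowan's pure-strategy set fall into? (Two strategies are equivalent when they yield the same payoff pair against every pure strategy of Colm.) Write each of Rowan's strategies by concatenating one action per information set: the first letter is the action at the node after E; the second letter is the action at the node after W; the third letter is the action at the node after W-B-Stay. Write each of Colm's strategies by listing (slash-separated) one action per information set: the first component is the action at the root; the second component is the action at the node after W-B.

Rowan has 12 pure strategies: dBx, dBw, dBy, dCx, dCw, dCy, bBx, bBw, bBy, bCx, bCw, bCy. Columns: E/Stay, E/In, W/Stay, W/In.
{dBx} → row (0,5) (0,5) (6,1) (1,5)
{dBw} → row (0,5) (0,5) (0,5) (1,5)
{dBy} → row (0,5) (0,5) (0,1) (1,5)
{dCx, dCw, dCy} → row (0,5) (0,5) (6,1) (6,1)
{bBx} → row (6,0) (6,0) (6,1) (1,5)
{bBw} → row (6,0) (6,0) (0,5) (1,5)
{bBy} → row (6,0) (6,0) (0,1) (1,5)
{bCx, bCw, bCy} → row (6,0) (6,0) (6,1) (6,1)
That's 8 distinct rows out of 12 strategies.

8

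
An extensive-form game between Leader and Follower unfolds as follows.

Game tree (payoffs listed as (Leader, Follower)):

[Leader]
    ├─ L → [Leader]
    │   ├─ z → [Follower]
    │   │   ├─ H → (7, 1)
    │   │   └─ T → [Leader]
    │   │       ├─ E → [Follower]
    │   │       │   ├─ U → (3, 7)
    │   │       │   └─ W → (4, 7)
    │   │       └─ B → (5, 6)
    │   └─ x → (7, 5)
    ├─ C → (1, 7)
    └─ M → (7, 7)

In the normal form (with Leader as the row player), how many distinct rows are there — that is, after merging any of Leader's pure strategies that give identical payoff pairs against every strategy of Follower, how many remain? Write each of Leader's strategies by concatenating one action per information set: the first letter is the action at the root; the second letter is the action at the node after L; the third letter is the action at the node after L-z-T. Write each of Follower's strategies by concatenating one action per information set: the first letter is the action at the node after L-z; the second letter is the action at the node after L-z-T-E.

5

Leader has 12 pure strategies: LzE, LzB, LxE, LxB, CzE, CzB, CxE, CxB, MzE, MzB, MxE, MxB. Columns: HU, HW, TU, TW.
{LzE} → row (7,1) (7,1) (3,7) (4,7)
{LzB} → row (7,1) (7,1) (5,6) (5,6)
{LxE, LxB} → row (7,5) (7,5) (7,5) (7,5)
{CzE, CzB, CxE, CxB} → row (1,7) (1,7) (1,7) (1,7)
{MzE, MzB, MxE, MxB} → row (7,7) (7,7) (7,7) (7,7)
That's 5 distinct rows out of 12 strategies.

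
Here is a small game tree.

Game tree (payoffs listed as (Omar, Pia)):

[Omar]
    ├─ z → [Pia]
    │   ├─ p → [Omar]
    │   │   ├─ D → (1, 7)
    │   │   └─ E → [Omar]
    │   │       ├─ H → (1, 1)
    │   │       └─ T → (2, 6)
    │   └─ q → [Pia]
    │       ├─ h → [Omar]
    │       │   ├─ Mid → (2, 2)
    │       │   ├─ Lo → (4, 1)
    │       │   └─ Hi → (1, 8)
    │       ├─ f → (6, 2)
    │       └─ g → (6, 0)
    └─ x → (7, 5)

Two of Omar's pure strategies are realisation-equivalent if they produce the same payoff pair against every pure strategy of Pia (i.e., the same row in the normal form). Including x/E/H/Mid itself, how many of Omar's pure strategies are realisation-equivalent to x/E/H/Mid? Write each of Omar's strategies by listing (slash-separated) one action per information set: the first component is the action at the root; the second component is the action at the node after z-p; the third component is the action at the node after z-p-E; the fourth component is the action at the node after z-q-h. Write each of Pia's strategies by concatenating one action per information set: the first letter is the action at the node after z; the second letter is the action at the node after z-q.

Row for x/E/H/Mid (columns ph, pf, pg, qh, qf, qg): (7,5) (7,5) (7,5) (7,5) (7,5) (7,5).
Under x/E/H/Mid, Omar's choice at the node after z-p and at the node after z-p-E and at the node after z-q-h can never be reached regardless of what Pia does, so varying those choices leaves every outcome unchanged.
Holding the reachable choices fixed and varying the unreachable ones freely already gives 2 × 2 × 3 = 12 equivalent strategies.
No other strategy reproduces this row, so those 12 are the full class: x/D/H/Mid, x/D/H/Lo, x/D/H/Hi, x/D/T/Mid, x/D/T/Lo, x/D/T/Hi, x/E/H/Mid, x/E/H/Lo, x/E/H/Hi, x/E/T/Mid, x/E/T/Lo, x/E/T/Hi.

12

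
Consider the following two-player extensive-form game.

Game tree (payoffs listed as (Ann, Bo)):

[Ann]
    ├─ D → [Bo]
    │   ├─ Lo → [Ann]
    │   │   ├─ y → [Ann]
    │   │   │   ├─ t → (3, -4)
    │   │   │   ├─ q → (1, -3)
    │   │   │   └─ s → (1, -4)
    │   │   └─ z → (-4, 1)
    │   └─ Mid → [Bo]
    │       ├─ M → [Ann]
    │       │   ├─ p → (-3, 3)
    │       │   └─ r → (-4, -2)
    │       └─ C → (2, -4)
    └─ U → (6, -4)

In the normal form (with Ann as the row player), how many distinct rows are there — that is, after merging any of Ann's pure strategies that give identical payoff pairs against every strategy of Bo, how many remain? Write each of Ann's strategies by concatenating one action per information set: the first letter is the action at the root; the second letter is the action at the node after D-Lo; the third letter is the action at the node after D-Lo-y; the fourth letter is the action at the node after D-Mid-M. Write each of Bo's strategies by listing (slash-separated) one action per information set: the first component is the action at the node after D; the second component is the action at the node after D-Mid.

9

Ann has 24 pure strategies: Dytp, Dytr, Dyqp, Dyqr, Dysp, Dysr, Dztp, Dztr, Dzqp, Dzqr, Dzsp, Dzsr, Uytp, Uytr, Uyqp, Uyqr, Uysp, Uysr, Uztp, Uztr, Uzqp, Uzqr, Uzsp, Uzsr. Columns: Lo/M, Lo/C, Mid/M, Mid/C.
{Dytp} → row (3,-4) (3,-4) (-3,3) (2,-4)
{Dytr} → row (3,-4) (3,-4) (-4,-2) (2,-4)
{Dyqp} → row (1,-3) (1,-3) (-3,3) (2,-4)
{Dyqr} → row (1,-3) (1,-3) (-4,-2) (2,-4)
{Dysp} → row (1,-4) (1,-4) (-3,3) (2,-4)
{Dysr} → row (1,-4) (1,-4) (-4,-2) (2,-4)
{Dztp, Dzqp, Dzsp} → row (-4,1) (-4,1) (-3,3) (2,-4)
{Dztr, Dzqr, Dzsr} → row (-4,1) (-4,1) (-4,-2) (2,-4)
{Uytp, Uytr, Uyqp, Uyqr, Uysp, Uysr, Uztp, Uztr, Uzqp, Uzqr, Uzsp, Uzsr} → row (6,-4) (6,-4) (6,-4) (6,-4)
That's 9 distinct rows out of 24 strategies.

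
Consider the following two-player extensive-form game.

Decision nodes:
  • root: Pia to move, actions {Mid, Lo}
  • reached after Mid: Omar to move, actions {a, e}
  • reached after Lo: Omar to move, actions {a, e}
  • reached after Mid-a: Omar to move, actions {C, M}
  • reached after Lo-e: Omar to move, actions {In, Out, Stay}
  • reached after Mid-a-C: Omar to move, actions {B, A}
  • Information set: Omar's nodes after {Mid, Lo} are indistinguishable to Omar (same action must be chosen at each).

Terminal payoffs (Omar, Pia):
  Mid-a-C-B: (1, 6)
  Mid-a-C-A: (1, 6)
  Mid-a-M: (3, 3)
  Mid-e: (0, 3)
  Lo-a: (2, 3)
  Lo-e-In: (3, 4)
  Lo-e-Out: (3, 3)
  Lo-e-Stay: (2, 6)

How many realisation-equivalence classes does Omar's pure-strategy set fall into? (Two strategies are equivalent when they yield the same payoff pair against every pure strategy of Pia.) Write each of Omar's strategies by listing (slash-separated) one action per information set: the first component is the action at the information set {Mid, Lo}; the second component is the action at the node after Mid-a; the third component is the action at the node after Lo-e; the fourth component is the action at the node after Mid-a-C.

Omar has 24 pure strategies: a/C/In/B, a/C/In/A, a/C/Out/B, a/C/Out/A, a/C/Stay/B, a/C/Stay/A, a/M/In/B, a/M/In/A, a/M/Out/B, a/M/Out/A, a/M/Stay/B, a/M/Stay/A, e/C/In/B, e/C/In/A, e/C/Out/B, e/C/Out/A, e/C/Stay/B, e/C/Stay/A, e/M/In/B, e/M/In/A, e/M/Out/B, e/M/Out/A, e/M/Stay/B, e/M/Stay/A. Columns: Mid, Lo.
{a/C/In/B, a/C/In/A, a/C/Out/B, a/C/Out/A, a/C/Stay/B, a/C/Stay/A} → row (1,6) (2,3)
{a/M/In/B, a/M/In/A, a/M/Out/B, a/M/Out/A, a/M/Stay/B, a/M/Stay/A} → row (3,3) (2,3)
{e/C/In/B, e/C/In/A, e/M/In/B, e/M/In/A} → row (0,3) (3,4)
{e/C/Out/B, e/C/Out/A, e/M/Out/B, e/M/Out/A} → row (0,3) (3,3)
{e/C/Stay/B, e/C/Stay/A, e/M/Stay/B, e/M/Stay/A} → row (0,3) (2,6)
That's 5 distinct rows out of 24 strategies.

5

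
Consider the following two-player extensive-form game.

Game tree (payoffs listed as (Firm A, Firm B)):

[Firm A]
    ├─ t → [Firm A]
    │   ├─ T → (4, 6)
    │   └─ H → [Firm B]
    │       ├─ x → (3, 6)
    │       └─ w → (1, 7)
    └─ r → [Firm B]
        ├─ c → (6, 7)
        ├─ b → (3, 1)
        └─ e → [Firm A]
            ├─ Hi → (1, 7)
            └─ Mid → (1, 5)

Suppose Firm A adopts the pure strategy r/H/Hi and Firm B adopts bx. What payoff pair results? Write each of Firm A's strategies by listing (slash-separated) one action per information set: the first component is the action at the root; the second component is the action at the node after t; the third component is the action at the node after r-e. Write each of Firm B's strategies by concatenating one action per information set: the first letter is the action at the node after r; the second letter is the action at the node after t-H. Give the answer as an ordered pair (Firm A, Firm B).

Trace the play path from the root:
  Firm A plays r
  Firm B plays b at [r]
→ terminal payoff (3, 1).
(Firm A's choice at the node after t is never reached on this path, so it doesn't affect the outcome.)

(3, 1)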